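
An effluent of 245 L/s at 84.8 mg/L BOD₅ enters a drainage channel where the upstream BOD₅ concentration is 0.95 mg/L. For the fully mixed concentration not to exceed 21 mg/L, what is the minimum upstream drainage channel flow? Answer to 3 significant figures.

Set C_mix = 21: (Q·0.9500 + 245.0·84.80) / (Q + 245.0) = 21
→ Q = 245.0·(84.80 − 21)/(21 − 0.9500) = 779.6 L/s.

780 L/s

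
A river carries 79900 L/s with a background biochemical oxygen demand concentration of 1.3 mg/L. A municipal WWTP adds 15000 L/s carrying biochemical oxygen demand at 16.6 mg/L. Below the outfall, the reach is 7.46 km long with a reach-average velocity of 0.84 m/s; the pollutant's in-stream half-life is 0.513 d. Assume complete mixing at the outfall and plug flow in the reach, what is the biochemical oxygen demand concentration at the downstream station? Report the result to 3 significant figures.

3.24 mg/L

Mixed concentration C = ΣQC/ΣQ = (79900·1.300 + 15000·16.60) / 94900 = 352900/94900 = 3.718 mg/L.
Travel time t = 7.46·1000 / 0.84 = 8881 s = 2.467 h.
Half-life 0.513 d → k = ln 2 / 0.513 = 1.351 d⁻¹.
Decay over the reach: 3.718·exp(−kt) = 3.718·0.8703 = 3.236 mg/L.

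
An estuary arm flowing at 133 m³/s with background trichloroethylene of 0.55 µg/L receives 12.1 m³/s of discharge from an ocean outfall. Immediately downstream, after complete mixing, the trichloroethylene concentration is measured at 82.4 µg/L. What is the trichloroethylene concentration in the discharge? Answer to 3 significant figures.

982 µg/L

Mass balance: 133.0·0.5500 + 12.10·Cₑ = 145.1·82.40
→ Cₑ = (145.1·82.40 − 133.0·0.5500) / 12.10 = 982.1 µg/L.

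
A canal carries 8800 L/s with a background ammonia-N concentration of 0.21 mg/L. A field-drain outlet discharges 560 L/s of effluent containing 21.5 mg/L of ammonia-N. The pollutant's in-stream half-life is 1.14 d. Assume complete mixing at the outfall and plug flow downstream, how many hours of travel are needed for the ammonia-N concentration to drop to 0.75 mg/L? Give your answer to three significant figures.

After mixing, C = (8800·0.2100 + 560.0·21.50) / 9360 = 13890/9360 = 1.484 mg/L.
Half-life 1.14 d → k = ln 2 / 1.14 = 0.6080 d⁻¹.
1.484·exp(−k·t) = 0.75 → t = ln(1.484/0.75)/k = 96950 s = 26.93 h.

26.9 h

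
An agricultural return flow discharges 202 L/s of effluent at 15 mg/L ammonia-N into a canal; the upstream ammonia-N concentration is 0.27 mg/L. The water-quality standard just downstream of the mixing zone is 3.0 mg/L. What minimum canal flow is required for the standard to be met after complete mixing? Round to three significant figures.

Set C_mix = 3.0: (Q·0.2700 + 202.0·15.00) / (Q + 202.0) = 3.0
→ Q = 202.0·(15.00 − 3.0)/(3.0 − 0.2700) = 887.9 L/s.

888 L/s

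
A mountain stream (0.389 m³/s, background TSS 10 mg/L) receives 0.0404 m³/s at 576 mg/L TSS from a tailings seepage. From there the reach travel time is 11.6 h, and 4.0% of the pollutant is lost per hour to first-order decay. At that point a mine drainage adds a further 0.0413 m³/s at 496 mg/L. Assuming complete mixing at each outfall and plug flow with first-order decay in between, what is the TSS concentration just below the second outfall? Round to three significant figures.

79.5 mg/L

Mixed concentration C = ΣQC/ΣQ = (0.3890·10.00 + 0.04040·576.0) / 0.4294 = 27.16/0.4294 = 63.25 mg/L; combined flow 0.4294 m³/s.
4.0%/h lost → k = −ln(1 − 0.04) = 0.04082 h⁻¹.
After decay, C = 63.25 × e^(−kt) = 63.25 × 0.6228 = 39.39 mg/L.
At the second outfall, C = (0.4294·39.39 + 0.04130·496.0) / (0.4294 + 0.04130) = 79.46 mg/L.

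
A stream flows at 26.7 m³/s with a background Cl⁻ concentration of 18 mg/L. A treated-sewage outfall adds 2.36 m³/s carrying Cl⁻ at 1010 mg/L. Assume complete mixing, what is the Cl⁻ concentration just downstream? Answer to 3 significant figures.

Mixed concentration C = ΣQC/ΣQ = (26.70·18.00 + 2.360·1010) / 29.06 = 2864/29.06 = 98.56 mg/L.

98.6 mg/L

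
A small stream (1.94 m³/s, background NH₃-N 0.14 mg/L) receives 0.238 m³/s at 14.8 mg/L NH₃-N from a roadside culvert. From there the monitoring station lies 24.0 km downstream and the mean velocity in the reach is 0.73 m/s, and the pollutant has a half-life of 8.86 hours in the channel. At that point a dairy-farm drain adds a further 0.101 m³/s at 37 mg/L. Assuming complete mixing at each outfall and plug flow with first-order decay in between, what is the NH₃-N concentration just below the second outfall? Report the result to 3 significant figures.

Conservation of mass: C = (1.940·0.1400 + 0.2380·14.80) / 2.178 = 3.794/2.178 = 1.742 mg/L; combined flow 2.178 m³/s.
Travel time t = 24.0·1000 / 0.73 = 32880 s = 9.132 h.
Half-life 8.86 h → k = ln 2 / 8.86 = 0.07823 h⁻¹ = 1.878 d⁻¹.
Applying C = C₀e^(−kt): 1.742 × 0.4895 = 0.8526 mg/L.
Second outfall: C = (2.178·0.8526 + 0.1010·37.00)/2.279 = 2.455 mg/L.

2.45 mg/L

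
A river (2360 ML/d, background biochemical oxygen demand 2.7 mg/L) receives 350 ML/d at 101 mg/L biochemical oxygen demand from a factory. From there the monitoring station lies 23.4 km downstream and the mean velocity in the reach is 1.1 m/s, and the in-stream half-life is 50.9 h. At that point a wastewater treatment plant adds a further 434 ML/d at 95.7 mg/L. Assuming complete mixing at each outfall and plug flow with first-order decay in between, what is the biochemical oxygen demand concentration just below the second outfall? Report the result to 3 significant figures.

25.5 mg/L

After mixing, C = (2360·2.700 + 350.0·101.0) / 2710 = 41720/2710 = 15.40 mg/L; combined flow 2710 ML/d.
Travel time t = 23.4·1000 / 1.1 = 21270 s = 5.909 h.
Half-life 50.9 h → k = ln 2 / 50.9 = 0.01362 h⁻¹ = 0.3268 d⁻¹.
After decay, C = 15.40 × e^(−kt) = 15.40 × 0.9227 = 14.21 mg/L.
At the second outfall, C = (2710·14.21 + 434.0·95.70) / (2710 + 434.0) = 25.45 mg/L.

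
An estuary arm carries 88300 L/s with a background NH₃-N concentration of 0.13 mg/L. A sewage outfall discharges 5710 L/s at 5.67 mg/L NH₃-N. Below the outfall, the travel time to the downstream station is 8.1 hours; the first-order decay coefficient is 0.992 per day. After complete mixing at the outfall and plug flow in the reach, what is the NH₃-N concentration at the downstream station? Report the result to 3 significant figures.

Flow-weighted average: C = (88300·0.1300 + 5710·5.670) / 94010 = 43850/94010 = 0.4665 mg/L.
Applying C = C₀e^(−kt): 0.4665 × 0.7155 = 0.3338 mg/L.

0.334 mg/L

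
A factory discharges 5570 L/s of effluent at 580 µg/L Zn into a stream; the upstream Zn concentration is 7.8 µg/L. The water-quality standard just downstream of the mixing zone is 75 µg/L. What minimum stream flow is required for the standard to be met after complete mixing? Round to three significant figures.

41900 L/s

Set C_mix = 75: (Q·7.800 + 5570·580.0) / (Q + 5570) = 75
→ Q = 5570·(580.0 − 75)/(75 − 7.800) = 41860 L/s.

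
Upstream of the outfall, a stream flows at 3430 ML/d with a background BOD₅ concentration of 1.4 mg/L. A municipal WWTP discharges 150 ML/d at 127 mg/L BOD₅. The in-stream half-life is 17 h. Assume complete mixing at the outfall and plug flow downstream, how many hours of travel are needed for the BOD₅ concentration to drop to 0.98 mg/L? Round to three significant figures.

Flow-weighted average: C = (3430·1.400 + 150.0·127.0) / 3580 = 23850/3580 = 6.663 mg/L.
Half-life 17 h → k = ln 2 / 17 = 0.04077 h⁻¹ = 0.9786 d⁻¹.
6.663·exp(−k·t) = 0.98 → t = ln(6.663/0.98)/k = 169200 s = 47.01 h.

47.0 h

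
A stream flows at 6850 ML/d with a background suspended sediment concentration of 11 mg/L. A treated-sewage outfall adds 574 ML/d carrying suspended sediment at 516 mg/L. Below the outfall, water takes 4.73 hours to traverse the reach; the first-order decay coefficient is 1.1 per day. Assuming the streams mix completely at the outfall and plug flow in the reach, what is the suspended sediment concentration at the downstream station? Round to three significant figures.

After mixing, C = (6850·11.00 + 574.0·516.0) / 7424 = 371500/7424 = 50.04 mg/L.
First-order decay: C = 50.04·exp(−k·t) = 50.04·0.8051 = 40.29 mg/L.

40.3 mg/L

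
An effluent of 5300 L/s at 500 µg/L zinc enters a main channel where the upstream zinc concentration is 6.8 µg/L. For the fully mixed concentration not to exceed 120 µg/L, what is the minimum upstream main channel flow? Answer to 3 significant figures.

Set C_mix = 120: (Q·6.800 + 5300·500.0) / (Q + 5300) = 120
→ Q = 5300·(500.0 − 120)/(120 − 6.800) = 17790 L/s.

17800 L/s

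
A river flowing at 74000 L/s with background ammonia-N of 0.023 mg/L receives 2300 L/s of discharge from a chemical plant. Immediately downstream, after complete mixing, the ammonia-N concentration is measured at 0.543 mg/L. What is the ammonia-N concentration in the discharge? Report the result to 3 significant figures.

17.3 mg/L

Mass balance: 74000·0.02300 + 2300·Cₑ = 76300·0.5430
→ Cₑ = (76300·0.5430 − 74000·0.02300) / 2300 = 17.27 mg/L.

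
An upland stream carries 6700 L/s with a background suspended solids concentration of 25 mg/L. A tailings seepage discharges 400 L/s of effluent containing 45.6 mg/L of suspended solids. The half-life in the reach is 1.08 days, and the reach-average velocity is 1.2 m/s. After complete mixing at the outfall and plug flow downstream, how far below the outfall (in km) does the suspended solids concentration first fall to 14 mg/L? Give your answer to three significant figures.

Mixed concentration C = ΣQC/ΣQ = (6700·25.00 + 400.0·45.60) / 7100 = 185700/7100 = 26.16 mg/L.
Half-life 1.08 d → k = ln 2 / 1.08 = 0.6418 d⁻¹.
Set 26.16·exp(−k·t) = 14 → t = ln(26.16/14)/k = 84160 s = 23.38 h.
Distance = v·t = 1.2·84160 = 101000 m = 101.0 km.

101 km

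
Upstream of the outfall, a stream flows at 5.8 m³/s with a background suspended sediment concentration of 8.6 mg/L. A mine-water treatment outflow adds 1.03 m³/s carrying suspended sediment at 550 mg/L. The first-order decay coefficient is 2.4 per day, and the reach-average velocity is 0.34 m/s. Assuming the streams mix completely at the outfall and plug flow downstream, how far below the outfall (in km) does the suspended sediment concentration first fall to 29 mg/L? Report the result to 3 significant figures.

13.9 km

Mass balance: C = (5.800·8.600 + 1.030·550.0) / 6.830 = 616.4/6.830 = 90.25 mg/L.
Set 90.25·exp(−k·t) = 29 → t = ln(90.25/29)/k = 40870 s = 11.35 h.
Distance = v·t = 0.34·40870 = 13900 m = 13.90 km.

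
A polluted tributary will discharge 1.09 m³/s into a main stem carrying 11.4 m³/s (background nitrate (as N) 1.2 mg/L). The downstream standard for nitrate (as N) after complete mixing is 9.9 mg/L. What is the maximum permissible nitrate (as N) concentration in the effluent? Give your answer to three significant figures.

At the limit, (Qr·Cr + Qe·Cₑ)/(Qr + Qe) = 9.9:
Cₑ = (12.49·9.9 − 11.40·1.200) / 1.090 = 100.9 mg/L.

101 mg/L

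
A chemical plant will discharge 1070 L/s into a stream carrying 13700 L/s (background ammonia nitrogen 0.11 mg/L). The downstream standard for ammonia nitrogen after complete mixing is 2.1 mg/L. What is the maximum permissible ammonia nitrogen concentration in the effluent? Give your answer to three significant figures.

At the limit, (Qr·Cr + Qe·Cₑ)/(Qr + Qe) = 2.1:
Cₑ = (14770·2.1 − 13700·0.1100) / 1070 = 27.58 mg/L.

27.6 mg/L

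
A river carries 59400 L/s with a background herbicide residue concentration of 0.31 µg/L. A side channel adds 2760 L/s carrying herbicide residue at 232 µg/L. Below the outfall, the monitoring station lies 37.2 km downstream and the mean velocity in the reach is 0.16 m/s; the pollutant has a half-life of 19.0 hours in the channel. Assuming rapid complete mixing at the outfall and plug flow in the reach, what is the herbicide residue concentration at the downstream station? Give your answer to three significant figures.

After mixing, C = (59400·0.3100 + 2760·232.0) / 62160 = 658700/62160 = 10.60 µg/L.
Travel time t = 37.2·1000 / 0.16 = 232500 s = 64.58 h.
Half-life 19.0 h → k = ln 2 / 19.0 = 0.03648 h⁻¹ = 0.8756 d⁻¹.
Applying C = C₀e^(−kt): 10.60 × 0.09479 = 1.005 µg/L.

1.00 µg/L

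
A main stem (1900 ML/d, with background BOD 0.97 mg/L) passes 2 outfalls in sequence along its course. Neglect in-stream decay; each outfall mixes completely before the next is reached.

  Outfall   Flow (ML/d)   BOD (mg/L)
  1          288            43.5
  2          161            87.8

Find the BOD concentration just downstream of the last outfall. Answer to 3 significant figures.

12.1 mg/L

Below outfall 1: Q → 2188 ML/d, C = (1900·0.9700 + 288.0·43.50)/2188 = 6.568 mg/L.
Below outfall 2: Q → 2349 ML/d, C = (2188·6.568 + 161.0·87.80)/2349 = 12.14 mg/L.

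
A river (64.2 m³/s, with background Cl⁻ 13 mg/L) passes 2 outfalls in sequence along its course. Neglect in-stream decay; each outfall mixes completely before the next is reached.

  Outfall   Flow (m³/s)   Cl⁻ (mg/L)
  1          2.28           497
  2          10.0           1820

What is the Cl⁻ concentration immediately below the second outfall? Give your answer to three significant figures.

264 mg/L

Outfall 1: combined Q = 66.48 m³/s; C = (64.20·13.00 + 2.280·497.0)/66.48 = 29.60 mg/L.
Outfall 2: combined Q = 76.48 m³/s; C = (66.48·29.60 + 10.00·1820)/76.48 = 263.7 mg/L.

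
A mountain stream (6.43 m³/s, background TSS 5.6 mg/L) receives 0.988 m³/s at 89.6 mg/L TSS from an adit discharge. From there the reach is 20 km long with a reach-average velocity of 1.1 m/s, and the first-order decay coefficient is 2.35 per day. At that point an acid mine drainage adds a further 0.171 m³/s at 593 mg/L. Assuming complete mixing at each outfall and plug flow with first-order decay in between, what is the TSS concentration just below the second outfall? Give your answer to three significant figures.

23.4 mg/L

Conservation of mass: C = (6.430·5.600 + 0.9880·89.60) / 7.418 = 124.5/7.418 = 16.79 mg/L; combined flow 7.418 m³/s.
Travel time t = 20·1000 / 1.1 = 18180 s = 5.051 h.
Decay over the reach: 16.79·exp(−kt) = 16.79·0.6099 = 10.24 mg/L.
Second outfall: C = (7.418·10.24 + 0.1710·593.0)/7.589 = 23.37 mg/L.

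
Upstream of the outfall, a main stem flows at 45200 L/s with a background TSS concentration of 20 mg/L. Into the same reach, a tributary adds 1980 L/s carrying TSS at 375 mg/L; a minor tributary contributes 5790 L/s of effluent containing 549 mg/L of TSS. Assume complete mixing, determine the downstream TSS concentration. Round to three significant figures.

91.1 mg/L

Conservation of mass: C = (45200·20.00 + 1980·375.0 + 5790·549.0) / 52970 = 4825000/52970 = 91.09 mg/L.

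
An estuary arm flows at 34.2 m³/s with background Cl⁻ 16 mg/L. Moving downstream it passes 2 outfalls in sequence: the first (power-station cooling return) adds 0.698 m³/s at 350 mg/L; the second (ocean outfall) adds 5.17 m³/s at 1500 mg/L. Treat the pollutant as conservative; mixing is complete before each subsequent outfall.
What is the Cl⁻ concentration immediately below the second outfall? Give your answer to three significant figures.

Below outfall 1: Q → 34.90 m³/s, C = (34.20·16.00 + 0.6980·350.0)/34.90 = 22.68 mg/L.
Below outfall 2: Q → 40.07 m³/s, C = (34.90·22.68 + 5.170·1500)/40.07 = 213.3 mg/L.

213 mg/L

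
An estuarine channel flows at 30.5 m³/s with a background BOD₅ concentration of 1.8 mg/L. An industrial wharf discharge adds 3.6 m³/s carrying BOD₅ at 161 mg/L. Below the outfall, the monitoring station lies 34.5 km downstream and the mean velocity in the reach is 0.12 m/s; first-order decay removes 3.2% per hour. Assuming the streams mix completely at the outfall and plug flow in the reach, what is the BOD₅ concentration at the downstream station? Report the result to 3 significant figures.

Flow-weighted average: C = (30.50·1.800 + 3.600·161.0) / 34.10 = 634.5/34.10 = 18.61 mg/L.
Travel time t = 34.5·1000 / 0.12 = 287500 s = 79.86 h.
3.2%/h lost → k = −ln(1 − 0.032) = 0.03252 h⁻¹.
After decay, C = 18.61 × e^(−kt) = 18.61 × 0.07447 = 1.386 mg/L.

1.39 mg/L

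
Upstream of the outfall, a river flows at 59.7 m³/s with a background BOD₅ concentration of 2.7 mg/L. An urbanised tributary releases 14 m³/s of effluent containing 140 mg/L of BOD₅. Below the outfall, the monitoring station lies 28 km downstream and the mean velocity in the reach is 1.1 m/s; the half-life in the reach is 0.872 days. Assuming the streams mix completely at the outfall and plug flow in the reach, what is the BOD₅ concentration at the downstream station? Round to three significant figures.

22.8 mg/L

Mixed concentration C = ΣQC/ΣQ = (59.70·2.700 + 14.00·140.0) / 73.70 = 2121/73.70 = 28.78 mg/L.
Travel time t = 28·1000 / 1.1 = 25450 s = 7.071 h.
Half-life 0.872 d → k = ln 2 / 0.872 = 0.7949 d⁻¹.
Decay over the reach: 28.78·exp(−kt) = 28.78·0.7912 = 22.77 mg/L.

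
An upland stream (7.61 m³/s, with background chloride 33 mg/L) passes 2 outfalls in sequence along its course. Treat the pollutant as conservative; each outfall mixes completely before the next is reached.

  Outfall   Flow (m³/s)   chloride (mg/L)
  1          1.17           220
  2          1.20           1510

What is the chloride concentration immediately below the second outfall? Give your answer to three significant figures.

233 mg/L

After outfall 1: Q = 7.610 + 1.170 = 8.780 m³/s; C = (7.610·33.00 + 1.170·220.0)/8.780 = 57.92 mg/L.
After outfall 2: Q = 8.780 + 1.200 = 9.980 m³/s; C = (8.780·57.92 + 1.200·1510)/9.980 = 232.5 mg/L.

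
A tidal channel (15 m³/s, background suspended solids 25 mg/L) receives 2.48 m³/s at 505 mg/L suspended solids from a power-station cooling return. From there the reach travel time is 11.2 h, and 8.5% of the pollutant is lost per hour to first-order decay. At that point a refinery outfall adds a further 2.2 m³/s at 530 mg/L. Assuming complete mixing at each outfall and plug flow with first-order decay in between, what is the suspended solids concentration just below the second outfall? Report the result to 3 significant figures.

After mixing, C = (15.00·25.00 + 2.480·505.0) / 17.48 = 1627/17.48 = 93.10 mg/L; combined flow 17.48 m³/s.
8.5%/h lost → k = −ln(1 − 0.085) = 0.08883 h⁻¹.
First-order decay: C = 93.10·exp(−k·t) = 93.10·0.3698 = 34.42 mg/L.
Second outfall: C = (17.48·34.42 + 2.200·530.0)/19.68 = 89.82 mg/L.

89.8 mg/L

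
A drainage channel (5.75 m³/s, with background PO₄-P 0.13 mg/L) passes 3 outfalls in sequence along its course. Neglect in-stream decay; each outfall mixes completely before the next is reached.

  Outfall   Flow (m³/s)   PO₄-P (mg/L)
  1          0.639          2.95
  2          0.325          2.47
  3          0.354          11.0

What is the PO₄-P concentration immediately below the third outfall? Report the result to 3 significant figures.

1.04 mg/L

After outfall 1: Q = 5.750 + 0.6390 = 6.389 m³/s; C = (5.750·0.1300 + 0.6390·2.950)/6.389 = 0.4120 mg/L.
After outfall 2: Q = 6.389 + 0.3250 = 6.714 m³/s; C = (6.389·0.4120 + 0.3250·2.470)/6.714 = 0.5117 mg/L.
After outfall 3: Q = 6.714 + 0.3540 = 7.068 m³/s; C = (6.714·0.5117 + 0.3540·11.00)/7.068 = 1.037 mg/L.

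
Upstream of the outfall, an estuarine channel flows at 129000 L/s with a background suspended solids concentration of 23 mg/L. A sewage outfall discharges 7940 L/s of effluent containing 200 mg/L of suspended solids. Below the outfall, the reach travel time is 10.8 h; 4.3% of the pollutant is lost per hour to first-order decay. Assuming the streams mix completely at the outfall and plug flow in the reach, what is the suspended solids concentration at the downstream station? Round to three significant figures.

20.7 mg/L

Mixed concentration C = ΣQC/ΣQ = (129000·23.00 + 7940·200.0) / 136900 = 4555000/136900 = 33.26 mg/L.
4.3%/h lost → k = −ln(1 − 0.043) = 0.04395 h⁻¹.
Decay over the reach: 33.26·exp(−kt) = 33.26·0.6221 = 20.69 mg/L.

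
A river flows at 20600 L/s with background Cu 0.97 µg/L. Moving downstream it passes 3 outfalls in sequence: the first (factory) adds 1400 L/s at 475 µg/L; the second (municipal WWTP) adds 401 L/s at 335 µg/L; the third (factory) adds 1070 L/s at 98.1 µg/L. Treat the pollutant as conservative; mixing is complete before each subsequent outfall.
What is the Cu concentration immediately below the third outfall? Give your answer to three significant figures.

Below outfall 1: Q → 22000 L/s, C = (20600·0.9700 + 1400·475.0)/22000 = 31.14 µg/L.
Below outfall 2: Q → 22400 L/s, C = (22000·31.14 + 401.0·335.0)/22400 = 36.58 µg/L.
Below outfall 3: Q → 23470 L/s, C = (22400·36.58 + 1070·98.10)/23470 = 39.38 µg/L.

39.4 µg/L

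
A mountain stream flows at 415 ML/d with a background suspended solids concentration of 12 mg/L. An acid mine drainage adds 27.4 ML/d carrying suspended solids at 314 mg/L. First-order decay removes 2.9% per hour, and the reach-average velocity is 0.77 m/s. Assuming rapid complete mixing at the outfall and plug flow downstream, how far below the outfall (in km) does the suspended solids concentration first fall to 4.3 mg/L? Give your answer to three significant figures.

185 km

Mass balance: C = (415.0·12.00 + 27.40·314.0) / 442.4 = 13580/442.4 = 30.70 mg/L.
2.9%/h lost → k = −ln(1 − 0.029) = 0.02943 h⁻¹.
Set 30.70·exp(−k·t) = 4.3 → t = ln(30.70/4.3)/k = 240500 s = 66.80 h.
Distance = v·t = 0.77·240500 = 185200 m = 185.2 km.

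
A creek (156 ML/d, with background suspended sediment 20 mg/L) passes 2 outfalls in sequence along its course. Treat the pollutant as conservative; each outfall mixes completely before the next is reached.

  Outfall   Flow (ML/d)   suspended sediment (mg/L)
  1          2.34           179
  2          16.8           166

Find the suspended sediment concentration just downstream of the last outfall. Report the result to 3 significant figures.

Below outfall 1: Q → 158.3 ML/d, C = (156.0·20.00 + 2.340·179.0)/158.3 = 22.35 mg/L.
Below outfall 2: Q → 175.1 ML/d, C = (158.3·22.35 + 16.80·166.0)/175.1 = 36.13 mg/L.

36.1 mg/L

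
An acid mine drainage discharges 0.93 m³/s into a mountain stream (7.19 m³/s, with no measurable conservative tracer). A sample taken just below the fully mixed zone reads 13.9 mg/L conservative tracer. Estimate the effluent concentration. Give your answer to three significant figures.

Mass balance: 7.190·0 + 0.9300·Cₑ = 8.120·13.90
→ Cₑ = (8.120·13.90 − 7.190·0) / 0.9300 = 121.4 mg/L.

121 mg/L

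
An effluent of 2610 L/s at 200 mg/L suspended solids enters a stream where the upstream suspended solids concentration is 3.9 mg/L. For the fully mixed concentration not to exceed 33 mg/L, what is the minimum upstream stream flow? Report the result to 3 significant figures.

Set C_mix = 33: (Q·3.900 + 2610·200.0) / (Q + 2610) = 33
→ Q = 2610·(200.0 − 33)/(33 − 3.900) = 14980 L/s.

15000 L/s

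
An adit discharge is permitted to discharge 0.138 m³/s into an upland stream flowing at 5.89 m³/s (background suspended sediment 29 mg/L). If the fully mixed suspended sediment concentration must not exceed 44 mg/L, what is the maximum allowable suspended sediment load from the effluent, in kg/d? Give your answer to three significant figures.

8160 kg/d

Mass balance at the limit: 5.890·29.00 + 0.1380·Cₑ = 6.028·44 → Cₑ = 684.2 mg/L.
Load = 0.1380 m³/s × 684.2 g/m³ × 86 400 s/d = 8158 kg/d.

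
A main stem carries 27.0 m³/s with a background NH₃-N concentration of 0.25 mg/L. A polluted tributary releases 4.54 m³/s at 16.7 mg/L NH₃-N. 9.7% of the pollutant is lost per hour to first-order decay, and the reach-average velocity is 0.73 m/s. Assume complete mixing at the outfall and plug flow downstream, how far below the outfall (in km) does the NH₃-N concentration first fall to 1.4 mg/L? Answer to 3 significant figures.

Mass balance: C = (27.00·0.2500 + 4.540·16.70) / 31.54 = 82.57/31.54 = 2.618 mg/L.
9.7%/h lost → k = −ln(1 − 0.097) = 0.1020 h⁻¹.
Set 2.618·exp(−k·t) = 1.4 → t = ln(2.618/1.4)/k = 22080 s = 6.134 h.
Distance = v·t = 0.73·22080 = 16120 m = 16.12 km.

16.1 km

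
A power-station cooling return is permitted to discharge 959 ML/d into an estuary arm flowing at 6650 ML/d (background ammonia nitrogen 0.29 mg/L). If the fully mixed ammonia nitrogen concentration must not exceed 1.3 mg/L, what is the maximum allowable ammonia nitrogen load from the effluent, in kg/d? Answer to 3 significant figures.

Mass balance at the limit: 6650·0.2900 + 959.0·Cₑ = 7609·1.3 → Cₑ = 8.304 mg/L.
959.0 ML/d = 11.10 m³/s. Load = 11.10 m³/s × 8.304 g/m³ × 86 400 s/d = 7963 kg/d.

7960 kg/d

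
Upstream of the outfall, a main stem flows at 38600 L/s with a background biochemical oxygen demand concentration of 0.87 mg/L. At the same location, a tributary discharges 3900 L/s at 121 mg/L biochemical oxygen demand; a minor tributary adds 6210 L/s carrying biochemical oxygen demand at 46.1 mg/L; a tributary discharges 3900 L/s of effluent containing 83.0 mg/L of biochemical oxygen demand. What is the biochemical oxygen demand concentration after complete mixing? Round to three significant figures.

21.2 mg/L

Mass balance: C = (38600·0.8700 + 3900·121.0 + 6210·46.10 + 3900·83.00) / 52610 = 1115000/52610 = 21.20 mg/L.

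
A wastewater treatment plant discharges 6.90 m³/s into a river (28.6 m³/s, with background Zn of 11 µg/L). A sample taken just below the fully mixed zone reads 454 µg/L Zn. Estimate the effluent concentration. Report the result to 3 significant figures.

Mass balance: 28.60·11.00 + 6.900·Cₑ = 35.50·454.0
→ Cₑ = (35.50·454.0 − 28.60·11.00) / 6.900 = 2290 µg/L.

2290 µg/L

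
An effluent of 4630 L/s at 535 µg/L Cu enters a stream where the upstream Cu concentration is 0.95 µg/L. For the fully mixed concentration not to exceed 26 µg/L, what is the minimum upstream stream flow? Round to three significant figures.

Set C_mix = 26: (Q·0.9500 + 4630·535.0) / (Q + 4630) = 26
→ Q = 4630·(535.0 − 26)/(26 − 0.9500) = 94080 L/s.

94100 L/s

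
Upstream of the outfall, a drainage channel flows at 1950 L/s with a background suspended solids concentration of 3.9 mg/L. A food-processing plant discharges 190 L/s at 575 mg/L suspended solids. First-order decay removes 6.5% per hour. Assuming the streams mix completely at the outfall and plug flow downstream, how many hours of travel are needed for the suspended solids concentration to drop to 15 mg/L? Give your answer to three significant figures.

19.2 h

Mixed concentration C = ΣQC/ΣQ = (1950·3.900 + 190.0·575.0) / 2140 = 116900/2140 = 54.61 mg/L.
6.5%/h lost → k = −ln(1 − 0.065) = 0.06721 h⁻¹.
54.61·exp(−k·t) = 15 → t = ln(54.61/15)/k = 69210 s = 19.22 h.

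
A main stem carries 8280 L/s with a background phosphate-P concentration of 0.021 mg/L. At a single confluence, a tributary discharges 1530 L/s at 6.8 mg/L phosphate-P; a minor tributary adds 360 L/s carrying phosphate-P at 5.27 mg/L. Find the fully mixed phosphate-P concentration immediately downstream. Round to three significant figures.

Flow-weighted average: C = (8280·0.02100 + 1530·6.800 + 360.0·5.270) / 10170 = 12480/10170 = 1.227 mg/L.

1.23 mg/L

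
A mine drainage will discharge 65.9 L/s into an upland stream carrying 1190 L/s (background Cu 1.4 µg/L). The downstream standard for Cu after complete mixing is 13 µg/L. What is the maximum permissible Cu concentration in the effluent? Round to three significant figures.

At the limit, (Qr·Cr + Qe·Cₑ)/(Qr + Qe) = 13:
Cₑ = (1256·13 − 1190·1.400) / 65.90 = 222.5 µg/L.

222 µg/L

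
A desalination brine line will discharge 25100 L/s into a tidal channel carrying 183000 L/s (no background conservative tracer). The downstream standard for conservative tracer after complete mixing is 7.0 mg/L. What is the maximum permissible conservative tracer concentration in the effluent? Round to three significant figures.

At the limit, (Qr·Cr + Qe·Cₑ)/(Qr + Qe) = 7.0:
Cₑ = (208100·7.0 − 183000·0) / 25100 = 58.04 mg/L.

58.0 mg/L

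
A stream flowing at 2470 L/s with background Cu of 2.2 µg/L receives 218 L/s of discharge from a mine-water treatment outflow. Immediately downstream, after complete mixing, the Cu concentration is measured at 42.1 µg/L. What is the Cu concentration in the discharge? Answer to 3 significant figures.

494 µg/L

Mass balance: 2470·2.200 + 218.0·Cₑ = 2688·42.10
→ Cₑ = (2688·42.10 − 2470·2.200) / 218.0 = 494.2 µg/L.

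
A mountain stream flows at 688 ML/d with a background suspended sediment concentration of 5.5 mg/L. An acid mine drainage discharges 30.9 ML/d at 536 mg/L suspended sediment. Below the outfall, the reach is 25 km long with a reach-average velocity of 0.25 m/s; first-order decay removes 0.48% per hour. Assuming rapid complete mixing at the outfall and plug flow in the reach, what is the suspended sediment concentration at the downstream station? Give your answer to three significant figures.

24.8 mg/L

Conservation of mass: C = (688.0·5.500 + 30.90·536.0) / 718.9 = 20350/718.9 = 28.30 mg/L.
Travel time t = 25·1000 / 0.25 = 100000 s = 27.78 h.
0.48%/h lost → k = −ln(1 − 0.0048) = 0.004812 h⁻¹.
Decay over the reach: 28.30·exp(−kt) = 28.30·0.8749 = 24.76 mg/L.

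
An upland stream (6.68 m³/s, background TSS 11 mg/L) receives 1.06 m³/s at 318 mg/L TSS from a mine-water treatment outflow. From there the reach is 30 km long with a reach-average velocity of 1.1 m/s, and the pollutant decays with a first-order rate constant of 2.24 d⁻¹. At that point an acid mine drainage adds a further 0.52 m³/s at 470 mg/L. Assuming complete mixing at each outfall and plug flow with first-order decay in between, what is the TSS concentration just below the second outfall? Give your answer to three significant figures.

54.1 mg/L

Mixed concentration C = ΣQC/ΣQ = (6.680·11.00 + 1.060·318.0) / 7.740 = 410.6/7.740 = 53.04 mg/L; combined flow 7.740 m³/s.
Travel time t = 30·1000 / 1.1 = 27270 s = 7.576 h.
Decay over the reach: 53.04·exp(−kt) = 53.04·0.4931 = 26.16 mg/L.
At the second outfall, C = (7.740·26.16 + 0.5200·470.0) / (7.740 + 0.5200) = 54.10 mg/L.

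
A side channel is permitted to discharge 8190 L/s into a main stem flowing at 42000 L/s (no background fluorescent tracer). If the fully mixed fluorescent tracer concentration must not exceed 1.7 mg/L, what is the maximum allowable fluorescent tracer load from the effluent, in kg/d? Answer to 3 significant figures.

7370 kg/d

Mass balance at the limit: 42000·0 + 8190·Cₑ = 50190·1.7 → Cₑ = 10.42 mg/L.
8190 L/s = 8.190 m³/s. Load = 8.190 m³/s × 10.42 g/m³ × 86 400 s/d = 7372 kg/d.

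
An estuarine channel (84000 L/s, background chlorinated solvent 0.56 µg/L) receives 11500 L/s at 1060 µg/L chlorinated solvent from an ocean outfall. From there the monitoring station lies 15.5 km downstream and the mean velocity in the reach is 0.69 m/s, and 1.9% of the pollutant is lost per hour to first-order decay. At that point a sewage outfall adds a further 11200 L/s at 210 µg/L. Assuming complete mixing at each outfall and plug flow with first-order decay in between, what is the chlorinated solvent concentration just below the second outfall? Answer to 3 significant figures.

124 µg/L

Conservation of mass: C = (84000·0.5600 + 11500·1060) / 95500 = 12240000/95500 = 128.1 µg/L; combined flow 95500 L/s.
Travel time t = 15.5·1000 / 0.69 = 22460 s = 6.240 h.
1.9%/h lost → k = −ln(1 − 0.019) = 0.01918 h⁻¹.
Applying C = C₀e^(−kt): 128.1 × 0.8872 = 113.7 µg/L.
At the second outfall, C = (95500·113.7 + 11200·210.0) / (95500 + 11200) = 123.8 µg/L.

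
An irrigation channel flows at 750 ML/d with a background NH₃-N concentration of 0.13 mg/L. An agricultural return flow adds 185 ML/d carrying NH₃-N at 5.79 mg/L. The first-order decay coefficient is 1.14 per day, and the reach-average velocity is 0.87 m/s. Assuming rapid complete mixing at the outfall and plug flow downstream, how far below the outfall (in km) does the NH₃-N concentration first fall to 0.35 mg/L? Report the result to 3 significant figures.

Mass balance: C = (750.0·0.1300 + 185.0·5.790) / 935.0 = 1169/935.0 = 1.250 mg/L.
Set 1.250·exp(−k·t) = 0.35 → t = ln(1.250/0.35)/k = 96470 s = 26.80 h.
Distance = v·t = 0.87·96470 = 83930 m = 83.93 km.

83.9 km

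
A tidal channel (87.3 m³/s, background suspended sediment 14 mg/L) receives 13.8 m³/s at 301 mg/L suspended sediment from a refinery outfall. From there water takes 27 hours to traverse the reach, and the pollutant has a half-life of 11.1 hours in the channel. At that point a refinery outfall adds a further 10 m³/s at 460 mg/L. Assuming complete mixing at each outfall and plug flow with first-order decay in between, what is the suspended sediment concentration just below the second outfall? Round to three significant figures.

Flow-weighted average: C = (87.30·14.00 + 13.80·301.0) / 101.1 = 5376/101.1 = 53.18 mg/L; combined flow 101.1 m³/s.
Half-life 11.1 h → k = ln 2 / 11.1 = 0.06245 h⁻¹ = 1.499 d⁻¹.
Decay over the reach: 53.18·exp(−kt) = 53.18·0.1853 = 9.851 mg/L.
At the second outfall, C = (101.1·9.851 + 10.00·460.0) / (101.1 + 10.00) = 50.37 mg/L.

50.4 mg/L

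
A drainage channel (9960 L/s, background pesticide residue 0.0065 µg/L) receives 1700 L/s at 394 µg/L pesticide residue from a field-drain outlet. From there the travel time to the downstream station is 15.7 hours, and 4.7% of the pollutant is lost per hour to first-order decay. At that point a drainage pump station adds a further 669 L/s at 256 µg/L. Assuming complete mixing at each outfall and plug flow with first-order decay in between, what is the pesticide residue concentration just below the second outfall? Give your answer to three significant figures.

Mass balance: C = (9960·0.006500 + 1700·394.0) / 11660 = 669900/11660 = 57.45 µg/L; combined flow 11660 L/s.
4.7%/h lost → k = −ln(1 − 0.047) = 0.04814 h⁻¹.
After decay, C = 57.45 × e^(−kt) = 57.45 × 0.4696 = 26.98 µg/L.
At the second outfall, C = (11660·26.98 + 669.0·256.0) / (11660 + 669.0) = 39.41 µg/L.

39.4 µg/L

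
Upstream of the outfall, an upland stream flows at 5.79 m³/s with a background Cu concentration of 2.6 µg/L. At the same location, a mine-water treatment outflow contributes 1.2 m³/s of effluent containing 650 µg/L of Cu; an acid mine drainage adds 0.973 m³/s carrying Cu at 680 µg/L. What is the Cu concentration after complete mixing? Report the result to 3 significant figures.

183 µg/L

Conservation of mass: C = (5.790·2.600 + 1.200·650.0 + 0.9730·680.0) / 7.963 = 1457/7.963 = 182.9 µg/L.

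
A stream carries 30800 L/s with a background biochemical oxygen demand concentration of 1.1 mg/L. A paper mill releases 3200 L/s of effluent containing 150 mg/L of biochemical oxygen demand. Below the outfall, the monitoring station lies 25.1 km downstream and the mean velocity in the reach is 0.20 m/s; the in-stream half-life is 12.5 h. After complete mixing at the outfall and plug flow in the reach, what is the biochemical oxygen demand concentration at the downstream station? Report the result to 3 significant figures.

Conservation of mass: C = (30800·1.100 + 3200·150.0) / 34000 = 513900/34000 = 15.11 mg/L.
Travel time t = 25.1·1000 / 0.20 = 125500 s = 34.86 h.
Half-life 12.5 h → k = ln 2 / 12.5 = 0.05545 h⁻¹ = 1.331 d⁻¹.
Applying C = C₀e^(−kt): 15.11 × 0.1447 = 2.187 mg/L.

2.19 mg/L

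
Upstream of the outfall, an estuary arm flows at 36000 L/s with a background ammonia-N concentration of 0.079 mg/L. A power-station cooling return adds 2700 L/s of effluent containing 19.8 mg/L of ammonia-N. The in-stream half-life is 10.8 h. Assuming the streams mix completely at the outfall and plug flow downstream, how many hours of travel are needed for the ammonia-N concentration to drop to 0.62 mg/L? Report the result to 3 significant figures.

Conservation of mass: C = (36000·0.07900 + 2700·19.80) / 38700 = 56300/38700 = 1.455 mg/L.
Half-life 10.8 h → k = ln 2 / 10.8 = 0.06418 h⁻¹ = 1.540 d⁻¹.
1.455·exp(−k·t) = 0.62 → t = ln(1.455/0.62)/k = 47840 s = 13.29 h.

13.3 h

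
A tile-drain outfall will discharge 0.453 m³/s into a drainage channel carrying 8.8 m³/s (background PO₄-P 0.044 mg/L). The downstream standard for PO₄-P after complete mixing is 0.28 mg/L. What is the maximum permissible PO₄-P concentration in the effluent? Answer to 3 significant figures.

At the limit, (Qr·Cr + Qe·Cₑ)/(Qr + Qe) = 0.28:
Cₑ = (9.253·0.28 − 8.800·0.04400) / 0.4530 = 4.865 mg/L.

4.86 mg/L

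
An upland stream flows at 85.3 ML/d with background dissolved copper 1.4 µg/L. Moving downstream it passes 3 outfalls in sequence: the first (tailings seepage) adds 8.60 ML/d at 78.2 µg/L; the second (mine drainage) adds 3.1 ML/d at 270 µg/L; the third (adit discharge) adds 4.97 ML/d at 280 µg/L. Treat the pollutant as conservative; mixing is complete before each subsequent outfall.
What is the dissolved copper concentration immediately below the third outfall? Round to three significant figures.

29.6 µg/L

Below outfall 1: Q → 93.90 ML/d, C = (85.30·1.400 + 8.600·78.20)/93.90 = 8.434 µg/L.
Below outfall 2: Q → 97.00 ML/d, C = (93.90·8.434 + 3.100·270.0)/97.00 = 16.79 µg/L.
Below outfall 3: Q → 102.0 ML/d, C = (97.00·16.79 + 4.970·280.0)/102.0 = 29.62 µg/L.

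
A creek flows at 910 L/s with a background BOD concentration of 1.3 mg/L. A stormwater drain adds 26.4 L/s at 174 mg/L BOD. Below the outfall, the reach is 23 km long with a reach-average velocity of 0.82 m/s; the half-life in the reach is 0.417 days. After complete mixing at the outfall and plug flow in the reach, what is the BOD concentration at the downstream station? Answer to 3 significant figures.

Mixed concentration C = ΣQC/ΣQ = (910.0·1.300 + 26.40·174.0) / 936.4 = 5777/936.4 = 6.169 mg/L.
Travel time t = 23·1000 / 0.82 = 28050 s = 7.791 h.
Half-life 0.417 d → k = ln 2 / 0.417 = 1.662 d⁻¹.
Applying C = C₀e^(−kt): 6.169 × 0.5830 = 3.596 mg/L.

3.60 mg/L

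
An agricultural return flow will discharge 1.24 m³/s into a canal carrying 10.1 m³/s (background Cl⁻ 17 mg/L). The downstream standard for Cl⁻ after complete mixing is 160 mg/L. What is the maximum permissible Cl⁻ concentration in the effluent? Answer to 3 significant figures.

1320 mg/L

At the limit, (Qr·Cr + Qe·Cₑ)/(Qr + Qe) = 160:
Cₑ = (11.34·160 − 10.10·17.00) / 1.240 = 1325 mg/L.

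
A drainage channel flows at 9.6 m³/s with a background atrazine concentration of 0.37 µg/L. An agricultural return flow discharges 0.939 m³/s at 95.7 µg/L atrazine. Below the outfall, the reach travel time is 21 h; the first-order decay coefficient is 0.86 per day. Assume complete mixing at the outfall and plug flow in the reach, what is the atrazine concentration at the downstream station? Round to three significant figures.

4.18 µg/L

Mass balance: C = (9.600·0.3700 + 0.9390·95.70) / 10.54 = 93.41/10.54 = 8.864 µg/L.
Decay over the reach: 8.864·exp(−kt) = 8.864·0.4712 = 4.176 µg/L.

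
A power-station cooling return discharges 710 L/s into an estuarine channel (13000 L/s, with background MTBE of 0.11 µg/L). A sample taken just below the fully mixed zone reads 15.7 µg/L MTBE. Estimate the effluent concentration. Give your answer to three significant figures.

301 µg/L

Mass balance: 13000·0.1100 + 710.0·Cₑ = 13710·15.70
→ Cₑ = (13710·15.70 − 13000·0.1100) / 710.0 = 301.2 µg/L.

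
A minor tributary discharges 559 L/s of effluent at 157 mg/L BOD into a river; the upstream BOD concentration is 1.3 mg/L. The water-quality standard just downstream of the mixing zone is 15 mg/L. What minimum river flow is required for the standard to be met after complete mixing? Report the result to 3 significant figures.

Set C_mix = 15: (Q·1.300 + 559.0·157.0) / (Q + 559.0) = 15
→ Q = 559.0·(157.0 − 15)/(15 − 1.300) = 5794 L/s.

5790 L/s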